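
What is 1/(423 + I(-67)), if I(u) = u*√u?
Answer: 423/479692 + 67*I*√67/479692 ≈ 0.00088182 + 0.0011433*I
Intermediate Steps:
I(u) = u^(3/2)
1/(423 + I(-67)) = 1/(423 + (-67)^(3/2)) = 1/(423 - 67*I*√67)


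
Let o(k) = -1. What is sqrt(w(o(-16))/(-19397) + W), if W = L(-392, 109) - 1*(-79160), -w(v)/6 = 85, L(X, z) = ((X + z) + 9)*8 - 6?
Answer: 2*sqrt(25048849938)/1141 ≈ 277.42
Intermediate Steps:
L(X, z) = 66 + 8*X + 8*z (L(X, z) = (9 + X + z)*8 - 6 = (72 + 8*X + 8*z) - 6 = 66 + 8*X + 8*z)
w(v) = -510 (w(v) = -6*85 = -510)
W = 76962 (W = (66 + 8*(-392) + 8*109) - 1*(-79160) = (66 - 3136 + 872) + 79160 = -2198 + 79160 = 76962)
sqrt(w(o(-16))/(-19397) + W) = sqrt(-510/(-19397) + 76962) = sqrt(-510*(-1/19397) + 76962) = sqrt(30/1141 + 76962) = sqrt(87813672/1141) = 2*sqrt(25048849938)/1141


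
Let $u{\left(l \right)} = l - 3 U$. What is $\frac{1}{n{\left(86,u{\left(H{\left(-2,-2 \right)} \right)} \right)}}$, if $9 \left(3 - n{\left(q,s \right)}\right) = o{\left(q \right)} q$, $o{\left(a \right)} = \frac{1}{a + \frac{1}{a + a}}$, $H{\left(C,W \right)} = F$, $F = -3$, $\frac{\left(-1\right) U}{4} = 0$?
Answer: $\frac{133137}{384619} \approx 0.34615$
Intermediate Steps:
$U = 0$ ($U = \left(-4\right) 0 = 0$)
$H{\left(C,W \right)} = -3$
$o{\left(a \right)} = \frac{1}{a + \frac{1}{2 a}}$
$u{\left(l \right)} = l$ ($u{\left(l \right)} = l - 0 = l + 0 = l$)
$n{\left(q,s \right)} = 3 - \frac{2 q^{2}}{9 \left(1 + 2 q^{2}\right)}$ ($n{\left(q,s \right)} = 3 - \frac{\frac{2 q}{1 + 2 q^{2}} q}{9} = 3 - \frac{2 q^{2} \frac{1}{1 + 2 q^{2}}}{9} = 3 - \frac{2 q^{2}}{9 \left(1 + 2 q^{2}\right)}$)
$\frac{1}{n{\left(86,u{\left(H{\left(-2,-2 \right)} \right)} \right)}} = \frac{1}{\frac{1}{9} \frac{1}{1 + 2 \cdot 86^{2}} \left(27 + 52 \cdot 86^{2}\right)} = \frac{1}{\frac{1}{9} \frac{1}{1 + 2 \cdot 7396} \left(27 + 52 \cdot 7396\right)} = \frac{1}{\frac{1}{9} \frac{1}{1 + 14792} \left(27 + 384592\right)} = \frac{1}{\frac{1}{9} \cdot \frac{1}{14793} \cdot 384619} = \frac{1}{\frac{384619}{133137}} = \frac{133137}{384619}$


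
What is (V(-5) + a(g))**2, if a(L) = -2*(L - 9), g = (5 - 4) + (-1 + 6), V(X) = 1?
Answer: 49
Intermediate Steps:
g = 6 (g = 1 + 5 = 6)
a(L) = 18 - 2*L (a(L) = -2*(-9 + L) = 18 - 2*L)
(V(-5) + a(g))**2 = (1 + (18 - 2*6))**2 = (1 + (18 - 12))**2 = (1 + 6)**2 = 7**2 = 49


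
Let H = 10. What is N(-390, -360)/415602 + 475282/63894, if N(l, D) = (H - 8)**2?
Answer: 16460700445/2212872849 ≈ 7.4386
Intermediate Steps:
N(l, D) = 4 (N(l, D) = (10 - 8)**2 = 2**2 = 4)
N(-390, -360)/415602 + 475282/63894 = 4/415602 + 475282/63894 = 4*(1/415602) + 475282*(1/63894) = 2/207801 + 237641/31947 = 16460700445/2212872849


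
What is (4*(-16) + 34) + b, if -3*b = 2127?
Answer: -739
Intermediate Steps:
b = -709 (b = -1/3*2127 = -709)
(4*(-16) + 34) + b = (4*(-16) + 34) - 709 = (-64 + 34) - 709 = -30 - 709 = -739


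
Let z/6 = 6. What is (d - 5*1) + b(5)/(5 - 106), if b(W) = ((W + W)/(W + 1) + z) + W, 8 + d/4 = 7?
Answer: -2855/303 ≈ -9.4224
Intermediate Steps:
d = -4 (d = -32 + 4*7 = -32 + 28 = -4)
z = 36 (z = 6*6 = 36)
b(W) = 36 + W + 2*W/(1 + W) (b(W) = ((W + W)/(W + 1) + 36) + W = ((2*W)/(1 + W) + 36) + W = (2*W/(1 + W) + 36) + W = (36 + 2*W/(1 + W)) + W = 36 + W + 2*W/(1 + W))
(d - 5*1) + b(5)/(5 - 106) = (-4 - 5*1) + ((36 + 5² + 39*5)/(1 + 5))/(5 - 106) = (-4 - 5) + ((36 + 25 + 195)/6)/(-101) = -9 - 256/606 = -9 - 1/101*128/3 = -9 - 128/303 = -2855/303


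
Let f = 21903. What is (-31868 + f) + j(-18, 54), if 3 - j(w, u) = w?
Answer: -9944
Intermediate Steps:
j(w, u) = 3 - w
(-31868 + f) + j(-18, 54) = (-31868 + 21903) + (3 - 1*(-18)) = -9965 + (3 + 18) = -9965 + 21 = -9944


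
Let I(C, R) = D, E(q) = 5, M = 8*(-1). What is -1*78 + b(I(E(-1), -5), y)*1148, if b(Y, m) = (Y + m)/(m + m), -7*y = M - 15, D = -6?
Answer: -12700/23 ≈ -552.17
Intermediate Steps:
M = -8
I(C, R) = -6
y = 23/7 (y = -(-8 - 15)/7 = -⅐*(-23) = 23/7 ≈ 3.2857)
b(Y, m) = (Y + m)/(2*m) (b(Y, m) = (Y + m)/((2*m)) = (Y + m)*(1/(2*m)) = (Y + m)/(2*m))
-1*78 + b(I(E(-1), -5), y)*1148 = -1*78 + ((-6 + 23/7)/(2*(23/7)))*1148 = -78 + ((½)*(7/23)*(-19/7))*1148 = -78 - 19/46*1148 = -78 - 10906/23 = -12700/23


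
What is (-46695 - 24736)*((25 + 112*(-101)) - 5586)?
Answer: 1205255263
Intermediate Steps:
(-46695 - 24736)*((25 + 112*(-101)) - 5586) = -71431*((25 - 11312) - 5586) = -71431*(-11287 - 5586) = -71431*(-16873) = 1205255263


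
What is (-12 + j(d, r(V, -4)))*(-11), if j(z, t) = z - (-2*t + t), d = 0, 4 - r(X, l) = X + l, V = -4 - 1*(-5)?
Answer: 55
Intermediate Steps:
V = 1 (V = -4 + 5 = 1)
r(X, l) = 4 - X - l (r(X, l) = 4 - (X + l) = 4 + (-X - l) = 4 - X - l)
j(z, t) = t + z (j(z, t) = z - (-1)*t = z + t = t + z)
(-12 + j(d, r(V, -4)))*(-11) = (-12 + ((4 - 1*1 - 1*(-4)) + 0))*(-11) = (-12 + ((4 - 1 + 4) + 0))*(-11) = (-12 + (7 + 0))*(-11) = (-12 + 7)*(-11) = -5*(-11) = 55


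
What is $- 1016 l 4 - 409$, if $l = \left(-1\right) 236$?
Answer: $958695$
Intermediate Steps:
$l = -236$
$- 1016 l 4 - 409 = - 1016 \left(\left(-236\right) 4\right) - 409 = \left(-1016\right) \left(-944\right) - 409 = 959104 - 409 = 958695$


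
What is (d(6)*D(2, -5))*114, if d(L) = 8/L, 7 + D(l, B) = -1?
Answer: -1216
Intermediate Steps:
D(l, B) = -8 (D(l, B) = -7 - 1 = -8)
(d(6)*D(2, -5))*114 = ((8/6)*(-8))*114 = ((8*(1/6))*(-8))*114 = ((4/3)*(-8))*114 = -32/3*114 = -1216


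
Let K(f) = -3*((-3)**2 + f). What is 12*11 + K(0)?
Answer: 105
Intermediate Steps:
K(f) = -27 - 3*f (K(f) = -3*(9 + f) = -27 - 3*f)
12*11 + K(0) = 12*11 + (-27 - 3*0) = 132 + (-27 + 0) = 132 - 27 = 105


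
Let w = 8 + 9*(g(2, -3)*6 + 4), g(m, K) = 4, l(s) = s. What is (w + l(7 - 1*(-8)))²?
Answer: 75625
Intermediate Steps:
w = 260 (w = 8 + 9*(4*6 + 4) = 8 + 9*(24 + 4) = 8 + 9*28 = 8 + 252 = 260)
(w + l(7 - 1*(-8)))² = (260 + (7 - 1*(-8)))² = (260 + (7 + 8))² = (260 + 15)² = 275² = 75625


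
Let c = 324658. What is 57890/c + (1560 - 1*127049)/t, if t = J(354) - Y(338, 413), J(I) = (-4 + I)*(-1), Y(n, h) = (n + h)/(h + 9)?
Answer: 8600649551977/24097902379 ≈ 356.90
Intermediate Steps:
Y(n, h) = (h + n)/(9 + h)
J(I) = 4 - I
t = -148451/422 (t = (4 - 1*354) - (413 + 338)/(9 + 413) = (4 - 354) - 751/422 = -350 - 751/422 = -148451/422 ≈ -351.78)
57890/c + (1560 - 1*127049)/t = 57890/324658 + (1560 - 1*127049)/(-148451/422) = 57890*(1/324658) + (1560 - 127049)*(-422/148451) = 28945/162329 - 125489*(-422/148451) = 28945/162329 + 52956358/148451 = 8600649551977/24097902379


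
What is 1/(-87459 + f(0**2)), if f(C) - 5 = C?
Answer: -1/87454 ≈ -1.1435e-5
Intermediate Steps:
f(C) = 5 + C
1/(-87459 + f(0**2)) = 1/(-87459 + (5 + 0**2)) = 1/(-87459 + (5 + 0)) = 1/(-87459 + 5) = 1/(-87454) = -1/87454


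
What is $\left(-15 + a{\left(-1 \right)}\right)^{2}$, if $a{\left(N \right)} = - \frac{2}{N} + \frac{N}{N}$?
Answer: $144$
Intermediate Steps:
$a{\left(N \right)} = 1 - \frac{2}{N}$ ($a{\left(N \right)} = - \frac{2}{N} + 1 = 1 - \frac{2}{N}$)
$\left(-15 + a{\left(-1 \right)}\right)^{2} = \left(-15 + \frac{-2 - 1}{-1}\right)^{2} = \left(-15 - -3\right)^{2} = \left(-15 + 3\right)^{2} = \left(-12\right)^{2} = 144$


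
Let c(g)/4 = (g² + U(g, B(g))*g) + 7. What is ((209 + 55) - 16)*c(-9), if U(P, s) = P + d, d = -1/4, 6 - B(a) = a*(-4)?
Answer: 169880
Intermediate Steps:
B(a) = 6 + 4*a (B(a) = 6 - a*(-4) = 6 - (-4)*a = 6 + 4*a)
d = -¼ (d = -1*¼ = -¼ ≈ -0.25000)
U(P, s) = -¼ + P (U(P, s) = P - ¼ = -¼ + P)
c(g) = 28 + 4*g² + 4*g*(-¼ + g) (c(g) = 4*((g² + (-¼ + g)*g) + 7) = 4*((g² + g*(-¼ + g)) + 7) = 4*(7 + g² + g*(-¼ + g)) = 28 + 4*g² + 4*g*(-¼ + g))
((209 + 55) - 16)*c(-9) = ((209 + 55) - 16)*(28 - 1*(-9) + 8*(-9)²) = (264 - 16)*(28 + 9 + 8*81) = 248*(28 + 9 + 648) = 248*685 = 169880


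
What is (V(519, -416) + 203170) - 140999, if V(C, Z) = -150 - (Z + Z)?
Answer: 62853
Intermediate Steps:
V(C, Z) = -150 - 2*Z
(V(519, -416) + 203170) - 140999 = ((-150 - 2*(-416)) + 203170) - 140999 = ((-150 + 832) + 203170) - 140999 = (682 + 203170) - 140999 = 203852 - 140999 = 62853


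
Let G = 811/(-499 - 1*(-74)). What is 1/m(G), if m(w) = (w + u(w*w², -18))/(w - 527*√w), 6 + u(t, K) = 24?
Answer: -811/6839 - 2635*I*√13787/6839 ≈ -0.11858 - 45.24*I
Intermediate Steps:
u(t, K) = 18 (u(t, K) = -6 + 24 = 18)
G = -811/425 (G = 811/(-499 + 74) = 811/(-425) = 811*(-1/425) = -811/425 ≈ -1.9082)
m(w) = (18 + w)/(w - 527*√w) (m(w) = (w + 18)/(w - 527*√w) = (18 + w)/(w - 527*√w))
1/m(G) = 1/((18 - 811/425)/(-811/425 - 31*I*√13787/5)) = 1/((6839/425)/(-811/425 - 31*I*√13787/5)) = 1/(6839/(425*(-811/425 - 31*I*√13787/5))) = -811/6839 - 2635*I*√13787/6839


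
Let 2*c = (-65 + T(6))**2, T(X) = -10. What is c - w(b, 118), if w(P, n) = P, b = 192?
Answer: 5241/2 ≈ 2620.5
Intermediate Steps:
c = 5625/2 (c = (-65 - 10)**2/2 = (1/2)*(-75)**2 = (1/2)*5625 = 5625/2 ≈ 2812.5)
c - w(b, 118) = 5625/2 - 1*192 = 5625/2 - 192 = 5241/2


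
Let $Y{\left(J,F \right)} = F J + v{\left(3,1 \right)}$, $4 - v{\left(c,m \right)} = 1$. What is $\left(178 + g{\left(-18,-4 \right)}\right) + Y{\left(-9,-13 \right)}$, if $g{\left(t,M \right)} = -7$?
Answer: $291$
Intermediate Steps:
$v{\left(c,m \right)} = 3$ ($v{\left(c,m \right)} = 4 - 1 = 3$)
$Y{\left(J,F \right)} = 3 + F J$ ($Y{\left(J,F \right)} = F J + 3 = 3 + F J$)
$\left(178 + g{\left(-18,-4 \right)}\right) + Y{\left(-9,-13 \right)} = \left(178 - 7\right) + \left(3 - -117\right) = 171 + \left(3 + 117\right) = 171 + 120 = 291$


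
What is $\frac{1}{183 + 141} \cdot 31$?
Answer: $\frac{31}{324} \approx 0.095679$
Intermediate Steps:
$\frac{1}{183 + 141} \cdot 31 = \frac{1}{324} \cdot 31 = \frac{31}{324}$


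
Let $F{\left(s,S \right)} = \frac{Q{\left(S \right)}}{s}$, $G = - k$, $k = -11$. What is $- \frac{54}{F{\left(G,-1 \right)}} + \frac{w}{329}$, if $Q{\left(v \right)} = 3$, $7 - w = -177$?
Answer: $- \frac{64958}{329} \approx -197.44$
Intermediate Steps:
$G = 11$ ($G = \left(-1\right) \left(-11\right) = 11$)
$w = 184$ ($w = 7 - -177 = 7 + 177 = 184$)
$F{\left(s,S \right)} = \frac{3}{s}$
$- \frac{54}{F{\left(G,-1 \right)}} + \frac{w}{329} = - \frac{54}{3 \cdot \frac{1}{11}} + \frac{184}{329} = - \frac{54}{3 \cdot \frac{1}{11}} + 184 \cdot \frac{1}{329} = - \frac{54}{\frac{3}{11}} + \frac{184}{329} = \left(-54\right) \frac{11}{3} + \frac{184}{329} = -198 + \frac{184}{329} = - \frac{64958}{329}$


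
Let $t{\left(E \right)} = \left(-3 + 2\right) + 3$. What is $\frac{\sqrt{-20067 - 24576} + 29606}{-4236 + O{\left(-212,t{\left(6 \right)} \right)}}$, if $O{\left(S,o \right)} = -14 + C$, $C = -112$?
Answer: $- \frac{14803}{2181} - \frac{i \sqrt{44643}}{4362} \approx -6.7873 - 0.048439 i$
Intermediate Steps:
$t{\left(E \right)} = 2$ ($t{\left(E \right)} = -1 + 3 = 2$)
$O{\left(S,o \right)} = -126$ ($O{\left(S,o \right)} = -14 - 112 = -126$)
$\frac{\sqrt{-20067 - 24576} + 29606}{-4236 + O{\left(-212,t{\left(6 \right)} \right)}} = \frac{\sqrt{-20067 - 24576} + 29606}{-4236 - 126} = \frac{\sqrt{-44643} + 29606}{-4362} = \left(i \sqrt{44643} + 29606\right) \left(- \frac{1}{4362}\right) = \left(29606 + i \sqrt{44643}\right) \left(- \frac{1}{4362}\right) = - \frac{14803}{2181} - \frac{i \sqrt{44643}}{4362}$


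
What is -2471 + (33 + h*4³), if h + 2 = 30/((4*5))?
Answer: -2470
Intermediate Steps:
h = -½ (h = -2 + 30/((4*5)) = -2 + 30/20 = -2 + 30*(1/20) = -2 + 3/2 = -½ ≈ -0.50000)
-2471 + (33 + h*4³) = -2471 + (33 - ½*4³) = -2471 + (33 - ½*64) = -2471 + (33 - 32) = -2471 + 1 = -2470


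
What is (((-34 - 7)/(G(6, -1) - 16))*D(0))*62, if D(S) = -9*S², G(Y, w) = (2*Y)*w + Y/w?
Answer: 0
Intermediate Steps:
G(Y, w) = Y/w + 2*Y*w (G(Y, w) = 2*Y*w + Y/w = Y/w + 2*Y*w)
(((-34 - 7)/(G(6, -1) - 16))*D(0))*62 = (((-34 - 7)/((6/(-1) + 2*6*(-1)) - 16))*(-9*0²))*62 = ((-41/((6*(-1) - 12) - 16))*(-9*0))*62 = (-41/((-6 - 12) - 16)*0)*62 = (-41/(-18 - 16)*0)*62 = (-41/(-34)*0)*62 = (-41*(-1/34)*0)*62 = ((41/34)*0)*62 = 0*62 = 0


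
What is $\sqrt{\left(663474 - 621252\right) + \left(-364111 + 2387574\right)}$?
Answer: $\sqrt{2065685} \approx 1437.3$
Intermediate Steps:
$\sqrt{\left(663474 - 621252\right) + \left(-364111 + 2387574\right)} = \sqrt{42222 + 2023463} = \sqrt{2065685}$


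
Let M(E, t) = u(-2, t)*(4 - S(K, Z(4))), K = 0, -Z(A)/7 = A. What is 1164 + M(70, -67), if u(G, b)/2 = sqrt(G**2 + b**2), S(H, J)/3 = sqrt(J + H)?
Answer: 1164 + 8*sqrt(4493) - 12*I*sqrt(31451) ≈ 1700.2 - 2128.1*I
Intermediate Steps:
Z(A) = -7*A
S(H, J) = 3*sqrt(H + J) (S(H, J) = 3*sqrt(J + H) = 3*sqrt(H + J))
u(G, b) = 2*sqrt(G**2 + b**2)
M(E, t) = 2*sqrt(4 + t**2)*(4 - 6*I*sqrt(7)) (M(E, t) = (2*sqrt((-2)**2 + t**2))*(4 - 3*sqrt(0 - 7*4)) = (2*sqrt(4 + t**2))*(4 - 3*sqrt(0 - 28)) = (2*sqrt(4 + t**2))*(4 - 3*sqrt(-28)) = (2*sqrt(4 + t**2))*(4 - 3*2*I*sqrt(7)) = (2*sqrt(4 + t**2))*(4 - 6*I*sqrt(7)) = 2*sqrt(4 + t**2)*(4 - 6*I*sqrt(7)))
1164 + M(70, -67) = 1164 + sqrt(4 + (-67)**2)*(8 - 12*I*sqrt(7)) = 1164 + sqrt(4 + 4489)*(8 - 12*I*sqrt(7)) = 1164 + sqrt(4493)*(8 - 12*I*sqrt(7))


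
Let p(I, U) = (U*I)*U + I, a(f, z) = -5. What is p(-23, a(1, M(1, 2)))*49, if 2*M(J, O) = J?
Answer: -29302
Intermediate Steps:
M(J, O) = J/2
p(I, U) = I + I*U² (p(I, U) = (I*U)*U + I = I*U² + I = I + I*U²)
p(-23, a(1, M(1, 2)))*49 = -23*(1 + (-5)²)*49 = -23*(1 + 25)*49 = -23*26*49 = -598*49 = -29302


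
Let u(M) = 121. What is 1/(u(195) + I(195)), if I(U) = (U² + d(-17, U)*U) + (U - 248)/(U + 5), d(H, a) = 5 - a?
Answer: 200/219147 ≈ 0.00091263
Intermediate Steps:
I(U) = U² + U*(5 - U) + (-248 + U)/(5 + U) (I(U) = (U² + (5 - U)*U) + (U - 248)/(U + 5) = (U² + U*(5 - U)) + (-248 + U)/(5 + U) = U² + U*(5 - U) + (-248 + U)/(5 + U))
1/(u(195) + I(195)) = 1/(121 + (-248 + 5*195² + 26*195)/(5 + 195)) = 1/(121 + (-248 + 5*38025 + 5070)/200) = 1/(121 + (-248 + 190125 + 5070)/200) = 1/(121 + (1/200)*194947) = 1/(121 + 194947/200) = 1/(219147/200) = 200/219147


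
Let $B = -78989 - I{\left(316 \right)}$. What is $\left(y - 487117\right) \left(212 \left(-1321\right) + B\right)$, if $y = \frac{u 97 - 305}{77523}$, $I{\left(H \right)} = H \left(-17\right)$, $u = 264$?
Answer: $\frac{13355512575463072}{77523} \approx 1.7228 \cdot 10^{11}$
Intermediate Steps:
$I{\left(H \right)} = - 17 H$
$y = \frac{25303}{77523}$ ($y = \frac{264 \cdot 97 - 305}{77523} = \left(25608 - 305\right) \frac{1}{77523} = 25303 \cdot \frac{1}{77523} = \frac{25303}{77523} \approx 0.32639$)
$B = -73617$ ($B = -78989 - \left(-17\right) 316 = -78989 - -5372 = -78989 + 5372 = -73617$)
$\left(y - 487117\right) \left(212 \left(-1321\right) + B\right) = \left(\frac{25303}{77523} - 487117\right) \left(212 \left(-1321\right) - 73617\right) = - \frac{37762745888 \left(-280052 - 73617\right)}{77523} = \left(- \frac{37762745888}{77523}\right) \left(-353669\right) = \frac{13355512575463072}{77523}$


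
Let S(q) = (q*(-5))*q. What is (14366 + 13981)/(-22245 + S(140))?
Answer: -28347/120245 ≈ -0.23574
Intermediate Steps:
S(q) = -5*q² (S(q) = (-5*q)*q = -5*q²)
(14366 + 13981)/(-22245 + S(140)) = (14366 + 13981)/(-22245 - 5*140²) = 28347/(-22245 - 5*19600) = 28347/(-22245 - 98000) = 28347/(-120245) = 28347*(-1/120245) = -28347/120245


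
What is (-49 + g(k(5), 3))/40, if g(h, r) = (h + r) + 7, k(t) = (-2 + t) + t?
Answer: -31/40 ≈ -0.77500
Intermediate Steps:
k(t) = -2 + 2*t
g(h, r) = 7 + h + r
(-49 + g(k(5), 3))/40 = (-49 + (7 + (-2 + 2*5) + 3))/40 = (-49 + (7 + (-2 + 10) + 3))/40 = (-49 + (7 + 8 + 3))/40 = (-49 + 18)/40 = (1/40)*(-31) = -31/40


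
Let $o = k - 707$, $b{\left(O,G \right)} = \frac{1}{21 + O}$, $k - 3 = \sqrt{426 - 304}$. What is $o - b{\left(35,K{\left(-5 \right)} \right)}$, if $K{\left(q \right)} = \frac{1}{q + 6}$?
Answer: $- \frac{39425}{56} + \sqrt{122} \approx -692.97$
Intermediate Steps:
$k = 3 + \sqrt{122}$ ($k = 3 + \sqrt{426 - 304} = 3 + \sqrt{122} \approx 14.045$)
$K{\left(q \right)} = \frac{1}{6 + q}$
$o = -704 + \sqrt{122}$ ($o = \left(3 + \sqrt{122}\right) - 707 = -704 + \sqrt{122} \approx -692.96$)
$o - b{\left(35,K{\left(-5 \right)} \right)} = \left(-704 + \sqrt{122}\right) - \frac{1}{21 + 35} = \left(-704 + \sqrt{122}\right) - \frac{1}{56} = - \frac{39425}{56} + \sqrt{122}$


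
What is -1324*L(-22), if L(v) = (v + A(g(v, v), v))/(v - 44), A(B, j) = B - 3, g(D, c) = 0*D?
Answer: -16550/33 ≈ -501.52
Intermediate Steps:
g(D, c) = 0
A(B, j) = -3 + B
L(v) = (-3 + v)/(-44 + v) (L(v) = (v + (-3 + 0))/(v - 44) = (v - 3)/(-44 + v) = (-3 + v)/(-44 + v))
-1324*L(-22) = -1324*(-3 - 22)/(-44 - 22) = -1324*(-25)/(-66) = -(-662)*(-25)/33 = -1324*25/66 = -16550/33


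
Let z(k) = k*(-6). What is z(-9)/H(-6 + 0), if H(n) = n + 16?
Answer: 27/5 ≈ 5.4000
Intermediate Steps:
H(n) = 16 + n
z(k) = -6*k
z(-9)/H(-6 + 0) = (-6*(-9))/(16 + (-6 + 0)) = 54/(16 - 6) = 54/10 = 54*(1/10) = 27/5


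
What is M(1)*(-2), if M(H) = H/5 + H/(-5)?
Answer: 0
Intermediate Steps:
M(H) = 0 (M(H) = H*(1/5) + H*(-1/5) = H/5 - H/5 = 0)
M(1)*(-2) = 0*(-2) = 0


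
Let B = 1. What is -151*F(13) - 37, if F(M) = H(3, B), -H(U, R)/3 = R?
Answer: 416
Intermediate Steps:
H(U, R) = -3*R
F(M) = -3 (F(M) = -3*1 = -3)
-151*F(13) - 37 = -151*(-3) - 37 = 453 - 37 = 416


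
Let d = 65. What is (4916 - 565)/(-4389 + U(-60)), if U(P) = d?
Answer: -4351/4324 ≈ -1.0062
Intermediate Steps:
U(P) = 65
(4916 - 565)/(-4389 + U(-60)) = (4916 - 565)/(-4389 + 65) = 4351/(-4324) = 4351*(-1/4324) = -4351/4324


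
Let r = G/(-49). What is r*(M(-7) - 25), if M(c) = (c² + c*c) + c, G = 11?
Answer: -726/49 ≈ -14.816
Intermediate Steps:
r = -11/49 (r = 11/(-49) = 11*(-1/49) = -11/49 ≈ -0.22449)
M(c) = c + 2*c² (M(c) = (c² + c²) + c = 2*c² + c = c + 2*c²)
r*(M(-7) - 25) = -11*(-7*(1 + 2*(-7)) - 25)/49 = -11*(-7*(1 - 14) - 25)/49 = -11*(-7*(-13) - 25)/49 = -11*(91 - 25)/49 = -11/49*66 = -726/49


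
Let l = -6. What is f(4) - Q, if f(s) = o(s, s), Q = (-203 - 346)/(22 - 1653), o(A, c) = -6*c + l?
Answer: -49479/1631 ≈ -30.337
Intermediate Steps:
o(A, c) = -6 - 6*c (o(A, c) = -6*c - 6 = -6 - 6*c)
Q = 549/1631 (Q = -549/(-1631) = -549*(-1/1631) = 549/1631 ≈ 0.33660)
f(s) = -6 - 6*s
f(4) - Q = (-6 - 6*4) - 1*549/1631 = (-6 - 24) - 549/1631 = -30 - 549/1631 = -49479/1631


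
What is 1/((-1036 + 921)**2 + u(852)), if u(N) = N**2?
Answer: 1/739129 ≈ 1.3529e-6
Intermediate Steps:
1/((-1036 + 921)**2 + u(852)) = 1/((-1036 + 921)**2 + 852**2) = 1/((-115)**2 + 725904) = 1/(13225 + 725904) = 1/739129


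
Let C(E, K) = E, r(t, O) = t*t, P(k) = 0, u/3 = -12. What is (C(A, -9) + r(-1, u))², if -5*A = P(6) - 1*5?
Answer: 4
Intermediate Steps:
u = -36 (u = 3*(-12) = -36)
r(t, O) = t²
A = 1 (A = -(0 - 1*5)/5 = -(0 - 5)/5 = -⅕*(-5) = 1)
(C(A, -9) + r(-1, u))² = (1 + (-1)²)² = (1 + 1)² = 2² = 4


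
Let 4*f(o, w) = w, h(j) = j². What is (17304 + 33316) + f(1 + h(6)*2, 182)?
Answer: 101331/2 ≈ 50666.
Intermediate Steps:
f(o, w) = w/4
(17304 + 33316) + f(1 + h(6)*2, 182) = (17304 + 33316) + (¼)*182 = 50620 + 91/2 = 101331/2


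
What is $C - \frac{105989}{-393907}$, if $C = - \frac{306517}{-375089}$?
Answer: $\frac{160494499940}{147750182723} \approx 1.0863$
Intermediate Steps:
$C = \frac{306517}{375089}$ ($C = \left(-306517\right) \left(- \frac{1}{375089}\right) = \frac{306517}{375089} \approx 0.81718$)
$C - \frac{105989}{-393907} = \frac{306517}{375089} - \frac{105989}{-393907} = \frac{306517}{375089} - 105989 \left(- \frac{1}{393907}\right) = \frac{306517}{375089} - - \frac{105989}{393907} = \frac{306517}{375089} + \frac{105989}{393907} = \frac{160494499940}{147750182723}$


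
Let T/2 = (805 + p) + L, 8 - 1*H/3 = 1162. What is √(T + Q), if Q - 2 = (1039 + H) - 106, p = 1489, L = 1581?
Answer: √5223 ≈ 72.270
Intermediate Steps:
H = -3462 (H = 24 - 3*1162 = 24 - 3486 = -3462)
T = 7750 (T = 2*((805 + 1489) + 1581) = 2*(2294 + 1581) = 2*3875 = 7750)
Q = -2527 (Q = 2 + ((1039 - 3462) - 106) = 2 + (-2423 - 106) = 2 - 2529 = -2527)
√(T + Q) = √(7750 - 2527) = √5223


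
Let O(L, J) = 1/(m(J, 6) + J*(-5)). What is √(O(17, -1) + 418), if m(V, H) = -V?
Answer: √15054/6 ≈ 20.449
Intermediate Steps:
O(L, J) = -1/(6*J) (O(L, J) = 1/(-J + J*(-5)) = 1/(-J - 5*J) = 1/(-6*J) = -1/(6*J))
√(O(17, -1) + 418) = √(-⅙/(-1) + 418) = √(-⅙*(-1) + 418) = √(⅙ + 418) = √(2509/6) = √15054/6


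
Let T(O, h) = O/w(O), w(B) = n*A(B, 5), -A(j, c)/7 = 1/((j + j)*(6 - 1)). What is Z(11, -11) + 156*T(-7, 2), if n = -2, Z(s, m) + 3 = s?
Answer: 5468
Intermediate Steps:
Z(s, m) = -3 + s
A(j, c) = -7/(10*j) (A(j, c) = -7*1/((6 - 1)*(j + j)) = -7*1/(10*j) = -7/(10*j))
w(B) = 7/(5*B) (w(B) = -(-7)/(5*B) = 7/(5*B))
T(O, h) = 5*O²/7 (T(O, h) = O/((7/(5*O))) = O*(5*O/7) = 5*O²/7)
Z(11, -11) + 156*T(-7, 2) = (-3 + 11) + 156*((5/7)*(-7)²) = 8 + 156*((5/7)*49) = 8 + 156*35 = 8 + 5460 = 5468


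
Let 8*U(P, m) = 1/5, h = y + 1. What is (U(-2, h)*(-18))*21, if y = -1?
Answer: -189/20 ≈ -9.4500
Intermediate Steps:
h = 0 (h = -1 + 1 = 0)
U(P, m) = 1/40 (U(P, m) = (1/8)/5 = (1/8)*(1/5) = 1/40)
(U(-2, h)*(-18))*21 = ((1/40)*(-18))*21 = -9/20*21 = -189/20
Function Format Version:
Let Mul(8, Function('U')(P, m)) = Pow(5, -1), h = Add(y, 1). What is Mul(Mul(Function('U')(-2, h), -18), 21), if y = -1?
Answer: Rational(-189, 20) ≈ -9.4500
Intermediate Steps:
h = 0 (h = Add(-1, 1) = 0)
Function('U')(P, m) = Rational(1, 40) (Function('U')(P, m) = Mul(Rational(1, 8), Pow(5, -1)) = Mul(Rational(1, 8), Rational(1, 5)) = Rational(1, 40))
Mul(Mul(Function('U')(-2, h), -18), 21) = Mul(Mul(Rational(1, 40), -18), 21) = Mul(Rational(-9, 20), 21) = Rational(-189, 20)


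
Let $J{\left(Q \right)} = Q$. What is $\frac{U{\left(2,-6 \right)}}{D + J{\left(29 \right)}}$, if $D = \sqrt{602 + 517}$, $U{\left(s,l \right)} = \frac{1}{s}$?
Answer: $- \frac{29}{556} + \frac{\sqrt{1119}}{556} \approx 0.0080062$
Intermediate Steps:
$D = \sqrt{1119} \approx 33.451$
$\frac{U{\left(2,-6 \right)}}{D + J{\left(29 \right)}} = \frac{1}{2 \left(\sqrt{1119} + 29\right)} = \frac{1}{2 \left(29 + \sqrt{1119}\right)}$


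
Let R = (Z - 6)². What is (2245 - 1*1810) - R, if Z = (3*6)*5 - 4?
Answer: -5965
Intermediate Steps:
Z = 86 (Z = 18*5 - 4 = 90 - 4 = 86)
R = 6400 (R = (86 - 6)² = 80² = 6400)
(2245 - 1*1810) - R = (2245 - 1*1810) - 1*6400 = (2245 - 1810) - 6400 = 435 - 6400 = -5965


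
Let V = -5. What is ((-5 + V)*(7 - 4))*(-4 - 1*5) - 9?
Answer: 261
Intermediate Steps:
((-5 + V)*(7 - 4))*(-4 - 1*5) - 9 = ((-5 - 5)*(7 - 4))*(-4 - 1*5) - 9 = (-10*3)*(-4 - 5) - 9 = -30*(-9) - 9 = 270 - 9 = 261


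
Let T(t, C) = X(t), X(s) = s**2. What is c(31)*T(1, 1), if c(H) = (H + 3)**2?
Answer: 1156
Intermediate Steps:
c(H) = (3 + H)**2
T(t, C) = t**2
c(31)*T(1, 1) = (3 + 31)**2*1**2 = 34**2*1 = 1156*1 = 1156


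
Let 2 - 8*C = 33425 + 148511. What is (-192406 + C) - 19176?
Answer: -937295/4 ≈ -2.3432e+5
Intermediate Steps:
C = -90967/4 (C = ¼ - (33425 + 148511)/8 = ¼ - ⅛*181936 = ¼ - 22742 = -90967/4 ≈ -22742.)
(-192406 + C) - 19176 = (-192406 - 90967/4) - 19176 = -860591/4 - 19176 = -937295/4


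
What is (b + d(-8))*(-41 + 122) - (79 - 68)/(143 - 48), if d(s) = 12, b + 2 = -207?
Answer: -1515926/95 ≈ -15957.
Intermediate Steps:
b = -209 (b = -2 - 207 = -209)
(b + d(-8))*(-41 + 122) - (79 - 68)/(143 - 48) = (-209 + 12)*(-41 + 122) - (79 - 68)/(143 - 48) = -197*81 - 11/95 = -15957 - 11/95 = -1515926/95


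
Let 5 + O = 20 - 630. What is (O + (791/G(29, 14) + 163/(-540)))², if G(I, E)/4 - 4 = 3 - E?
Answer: 30192190081/72900 ≈ 4.1416e+5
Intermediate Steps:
O = -615 (O = -5 + (20 - 630) = -5 - 610 = -615)
G(I, E) = 28 - 4*E (G(I, E) = 16 + 4*(3 - E) = 16 + (12 - 4*E) = 28 - 4*E)
(O + (791/G(29, 14) + 163/(-540)))² = (-615 + (791/(28 - 4*14) + 163/(-540)))² = (-615 + (791/(28 - 56) + 163*(-1/540)))² = (-615 + (791/(-28) - 163/540))² = (-615 + (791*(-1/28) - 163/540))² = (-615 + (-113/4 - 163/540))² = (-615 - 7709/270)² = (-173759/270)² = 30192190081/72900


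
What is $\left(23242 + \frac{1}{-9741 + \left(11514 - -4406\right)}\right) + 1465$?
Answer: $\frac{152664554}{6179} \approx 24707.0$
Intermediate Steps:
$\left(23242 + \frac{1}{-9741 + \left(11514 - -4406\right)}\right) + 1465 = \left(23242 + \frac{1}{-9741 + \left(11514 + 4406\right)}\right) + 1465 = \left(23242 + \frac{1}{-9741 + 15920}\right) + 1465 = \left(23242 + \frac{1}{6179}\right) + 1465 = \frac{143612319}{6179} + 1465 = \frac{152664554}{6179}$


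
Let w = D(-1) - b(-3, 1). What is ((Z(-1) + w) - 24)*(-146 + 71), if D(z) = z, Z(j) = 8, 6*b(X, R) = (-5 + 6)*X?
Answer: 2475/2 ≈ 1237.5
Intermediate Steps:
b(X, R) = X/6 (b(X, R) = ((-5 + 6)*X)/6 = (1*X)/6 = X/6)
w = -½ (w = -1 - (-3)/6 = -1 - 1*(-½) = -1 + ½ = -½ ≈ -0.50000)
((Z(-1) + w) - 24)*(-146 + 71) = ((8 - ½) - 24)*(-146 + 71) = (15/2 - 24)*(-75) = -33/2*(-75) = 2475/2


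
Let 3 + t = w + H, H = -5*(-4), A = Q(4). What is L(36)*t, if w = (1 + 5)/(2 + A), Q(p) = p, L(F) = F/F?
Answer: 18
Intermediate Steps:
L(F) = 1
A = 4
w = 1 (w = (1 + 5)/(2 + 4) = 6/6 = 6*(⅙) = 1)
H = 20
t = 18 (t = -3 + (1 + 20) = -3 + 21 = 18)
L(36)*t = 1*18 = 18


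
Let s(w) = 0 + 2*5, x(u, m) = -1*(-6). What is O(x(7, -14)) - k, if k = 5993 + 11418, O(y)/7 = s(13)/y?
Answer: -52198/3 ≈ -17399.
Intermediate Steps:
x(u, m) = 6
s(w) = 10 (s(w) = 0 + 10 = 10)
O(y) = 70/y (O(y) = 7*(10/y) = 70/y)
k = 17411
O(x(7, -14)) - k = 70/6 - 1*17411 = 70*(⅙) - 17411 = 35/3 - 17411 = -52198/3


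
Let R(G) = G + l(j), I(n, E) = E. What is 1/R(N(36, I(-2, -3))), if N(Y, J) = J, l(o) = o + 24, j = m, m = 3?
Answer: 1/24 ≈ 0.041667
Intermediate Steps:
j = 3
l(o) = 24 + o
R(G) = 27 + G (R(G) = G + (24 + 3) = G + 27 = 27 + G)
1/R(N(36, I(-2, -3))) = 1/(27 - 3) = 1/24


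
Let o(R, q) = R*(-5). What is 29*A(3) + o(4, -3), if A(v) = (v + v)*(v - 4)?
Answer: -194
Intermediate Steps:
o(R, q) = -5*R
A(v) = 2*v*(-4 + v) (A(v) = (2*v)*(-4 + v) = 2*v*(-4 + v))
29*A(3) + o(4, -3) = 29*(2*3*(-4 + 3)) - 5*4 = 29*(2*3*(-1)) - 20 = 29*(-6) - 20 = -174 - 20 = -194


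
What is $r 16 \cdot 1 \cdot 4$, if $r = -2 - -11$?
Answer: $576$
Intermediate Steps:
$r = 9$ ($r = -2 + 11 = 9$)
$r 16 \cdot 1 \cdot 4 = 9 \cdot 16 \cdot 1 \cdot 4 = 144 \cdot 4 = 576$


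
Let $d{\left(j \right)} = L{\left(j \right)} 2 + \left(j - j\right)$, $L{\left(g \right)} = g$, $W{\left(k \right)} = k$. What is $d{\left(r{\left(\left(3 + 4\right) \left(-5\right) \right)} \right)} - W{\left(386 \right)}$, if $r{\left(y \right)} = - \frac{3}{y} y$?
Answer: $-392$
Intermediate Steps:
$r{\left(y \right)} = -3$
$d{\left(j \right)} = 2 j$ ($d{\left(j \right)} = j 2 + \left(j - j\right) = 2 j + 0 = 2 j$)
$d{\left(r{\left(\left(3 + 4\right) \left(-5\right) \right)} \right)} - W{\left(386 \right)} = 2 \left(-3\right) - 386 = -6 - 386 = -392$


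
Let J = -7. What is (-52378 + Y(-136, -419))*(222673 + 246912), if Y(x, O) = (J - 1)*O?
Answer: -23021874210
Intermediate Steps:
Y(x, O) = -8*O (Y(x, O) = (-7 - 1)*O = -8*O)
(-52378 + Y(-136, -419))*(222673 + 246912) = (-52378 - 8*(-419))*(222673 + 246912) = (-52378 + 3352)*469585 = -49026*469585 = -23021874210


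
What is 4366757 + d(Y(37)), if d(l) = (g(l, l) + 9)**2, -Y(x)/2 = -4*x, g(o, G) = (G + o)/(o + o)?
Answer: 4366857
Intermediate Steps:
g(o, G) = (G + o)/(2*o) (g(o, G) = (G + o)/((2*o)) = (G + o)*(1/(2*o)) = (G + o)/(2*o))
Y(x) = 8*x (Y(x) = -(-8)*x = 8*x)
d(l) = 100 (d(l) = ((l + l)/(2*l) + 9)**2 = ((2*l)/(2*l) + 9)**2 = (1 + 9)**2 = 10**2 = 100)
4366757 + d(Y(37)) = 4366757 + 100 = 4366857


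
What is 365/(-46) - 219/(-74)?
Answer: -4234/851 ≈ -4.9753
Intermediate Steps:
365/(-46) - 219/(-74) = 365*(-1/46) - 219*(-1/74) = -365/46 + 219/74 = -4234/851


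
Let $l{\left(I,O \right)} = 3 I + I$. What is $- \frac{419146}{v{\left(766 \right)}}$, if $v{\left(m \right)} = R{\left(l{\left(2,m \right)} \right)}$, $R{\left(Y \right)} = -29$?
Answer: $\frac{419146}{29} \approx 14453.0$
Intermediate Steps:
$l{\left(I,O \right)} = 4 I$
$v{\left(m \right)} = -29$
$- \frac{419146}{v{\left(766 \right)}} = - \frac{419146}{-29} = \left(-419146\right) \left(- \frac{1}{29}\right) = \frac{419146}{29}$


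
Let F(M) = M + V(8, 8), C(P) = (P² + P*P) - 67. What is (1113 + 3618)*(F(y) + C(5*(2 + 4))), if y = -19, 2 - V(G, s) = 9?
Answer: 8075817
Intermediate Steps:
V(G, s) = -7 (V(G, s) = 2 - 1*9 = 2 - 9 = -7)
C(P) = -67 + 2*P² (C(P) = (P² + P²) - 67 = 2*P² - 67 = -67 + 2*P²)
F(M) = -7 + M (F(M) = M - 7 = -7 + M)
(1113 + 3618)*(F(y) + C(5*(2 + 4))) = (1113 + 3618)*((-7 - 19) + (-67 + 2*(5*(2 + 4))²)) = 4731*(-26 + (-67 + 2*(5*6)²)) = 4731*(-26 + (-67 + 2*30²)) = 4731*(-26 + (-67 + 2*900)) = 4731*(-26 + (-67 + 1800)) = 4731*(-26 + 1733) = 4731*1707 = 8075817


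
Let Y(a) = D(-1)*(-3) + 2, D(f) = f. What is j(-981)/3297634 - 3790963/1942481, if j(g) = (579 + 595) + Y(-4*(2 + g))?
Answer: -12498918296443/6405591389954 ≈ -1.9513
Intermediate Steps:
Y(a) = 5 (Y(a) = -1*(-3) + 2 = 3 + 2 = 5)
j(g) = 1179 (j(g) = (579 + 595) + 5 = 1174 + 5 = 1179)
j(-981)/3297634 - 3790963/1942481 = 1179/3297634 - 3790963/1942481 = -12498918296443/6405591389954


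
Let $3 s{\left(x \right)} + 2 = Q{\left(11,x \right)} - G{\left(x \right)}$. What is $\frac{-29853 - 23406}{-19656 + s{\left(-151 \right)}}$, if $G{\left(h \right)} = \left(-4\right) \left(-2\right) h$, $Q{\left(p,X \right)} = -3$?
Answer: $\frac{53259}{19255} \approx 2.766$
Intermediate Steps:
$G{\left(h \right)} = 8 h$
$s{\left(x \right)} = - \frac{5}{3} - \frac{8 x}{3}$ ($s{\left(x \right)} = - \frac{2}{3} + \frac{-3 - 8 x}{3} = - \frac{2}{3} - \left(1 + \frac{8 x}{3}\right) = - \frac{5}{3} - \frac{8 x}{3}$)
$\frac{-29853 - 23406}{-19656 + s{\left(-151 \right)}} = \frac{-29853 - 23406}{-19656 - -401} = - \frac{53259}{-19656 + \left(- \frac{5}{3} + \frac{1208}{3}\right)} = - \frac{53259}{-19656 + 401} = - \frac{53259}{-19255} = \left(-53259\right) \left(- \frac{1}{19255}\right) = \frac{53259}{19255}$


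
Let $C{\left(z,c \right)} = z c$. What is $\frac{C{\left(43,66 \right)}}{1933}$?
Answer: $\frac{2838}{1933} \approx 1.4682$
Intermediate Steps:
$C{\left(z,c \right)} = c z$
$\frac{C{\left(43,66 \right)}}{1933} = \frac{66 \cdot 43}{1933} = 2838 \cdot \frac{1}{1933} = \frac{2838}{1933}$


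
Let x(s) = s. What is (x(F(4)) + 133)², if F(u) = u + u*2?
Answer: 21025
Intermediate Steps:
F(u) = 3*u (F(u) = u + 2*u = 3*u)
(x(F(4)) + 133)² = (3*4 + 133)² = (12 + 133)² = 145² = 21025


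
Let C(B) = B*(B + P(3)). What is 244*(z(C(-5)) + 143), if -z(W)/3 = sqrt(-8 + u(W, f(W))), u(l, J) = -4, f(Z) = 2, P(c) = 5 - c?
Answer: 34892 - 1464*I*sqrt(3) ≈ 34892.0 - 2535.7*I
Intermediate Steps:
C(B) = B*(2 + B) (C(B) = B*(B + (5 - 1*3)) = B*(B + (5 - 3)) = B*(B + 2) = B*(2 + B))
z(W) = -6*I*sqrt(3) (z(W) = -3*sqrt(-8 - 4) = -6*I*sqrt(3))
244*(z(C(-5)) + 143) = 244*(-6*I*sqrt(3) + 143) = 244*(143 - 6*I*sqrt(3)) = 34892 - 1464*I*sqrt(3)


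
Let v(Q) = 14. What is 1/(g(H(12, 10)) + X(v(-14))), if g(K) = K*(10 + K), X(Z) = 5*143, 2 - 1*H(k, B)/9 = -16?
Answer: 1/28579 ≈ 3.4991e-5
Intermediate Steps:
H(k, B) = 162 (H(k, B) = 18 - 9*(-16) = 18 + 144 = 162)
X(Z) = 715
1/(g(H(12, 10)) + X(v(-14))) = 1/(162*(10 + 162) + 715) = 1/(162*172 + 715) = 1/(27864 + 715) = 1/28579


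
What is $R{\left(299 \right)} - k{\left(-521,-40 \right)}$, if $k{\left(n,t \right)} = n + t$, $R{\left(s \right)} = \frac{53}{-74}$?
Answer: $\frac{41461}{74} \approx 560.28$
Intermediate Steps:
$R{\left(s \right)} = - \frac{53}{74}$ ($R{\left(s \right)} = 53 \left(- \frac{1}{74}\right) = - \frac{53}{74}$)
$R{\left(299 \right)} - k{\left(-521,-40 \right)} = - \frac{53}{74} - \left(-521 - 40\right) = - \frac{53}{74} - -561 = - \frac{53}{74} + 561 = \frac{41461}{74}$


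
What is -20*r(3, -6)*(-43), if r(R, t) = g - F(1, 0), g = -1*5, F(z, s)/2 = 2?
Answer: -7740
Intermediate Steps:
F(z, s) = 4 (F(z, s) = 2*2 = 4)
g = -5
r(R, t) = -9 (r(R, t) = -5 - 1*4 = -5 - 4 = -9)
-20*r(3, -6)*(-43) = -20*(-9)*(-43) = 180*(-43) = -7740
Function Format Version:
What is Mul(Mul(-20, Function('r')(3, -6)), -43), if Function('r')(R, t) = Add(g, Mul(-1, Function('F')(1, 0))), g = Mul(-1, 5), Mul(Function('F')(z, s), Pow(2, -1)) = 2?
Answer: -7740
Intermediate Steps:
Function('F')(z, s) = 4 (Function('F')(z, s) = Mul(2, 2) = 4)
g = -5
Function('r')(R, t) = -9 (Function('r')(R, t) = Add(-5, Mul(-1, 4)) = Add(-5, -4) = -9)
Mul(Mul(-20, Function('r')(3, -6)), -43) = Mul(Mul(-20, -9), -43) = Mul(180, -43) = -7740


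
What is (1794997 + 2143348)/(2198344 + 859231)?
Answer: 5017/3895 ≈ 1.2881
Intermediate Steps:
(1794997 + 2143348)/(2198344 + 859231) = 3938345/3057575 = 3938345*(1/3057575) = 5017/3895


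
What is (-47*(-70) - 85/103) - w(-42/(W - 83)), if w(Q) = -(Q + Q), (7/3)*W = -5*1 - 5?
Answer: 207058199/62933 ≈ 3290.1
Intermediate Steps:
W = -30/7 (W = 3*(-5*1 - 5)/7 = 3*(-5 - 5)/7 = (3/7)*(-10) = -30/7 ≈ -4.2857)
w(Q) = -2*Q
(-47*(-70) - 85/103) - w(-42/(W - 83)) = (-47*(-70) - 85/103) - (-2)*(-42/(-30/7 - 83)) = (3290 - 85*1/103) - (-2)*(-42/(-611/7)) = (3290 - 85/103) - (-2)*(-42*(-7/611)) = 338785/103 - (-2)*294/611 = 338785/103 - 1*(-588/611) = 338785/103 + 588/611 = 207058199/62933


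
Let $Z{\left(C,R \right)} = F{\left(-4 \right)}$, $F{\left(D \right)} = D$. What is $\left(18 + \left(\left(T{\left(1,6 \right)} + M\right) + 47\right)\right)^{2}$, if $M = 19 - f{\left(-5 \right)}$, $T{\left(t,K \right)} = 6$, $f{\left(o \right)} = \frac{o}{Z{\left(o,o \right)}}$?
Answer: $\frac{126025}{16} \approx 7876.6$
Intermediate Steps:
$Z{\left(C,R \right)} = -4$
$f{\left(o \right)} = - \frac{o}{4}$ ($f{\left(o \right)} = \frac{o}{-4} = o \left(- \frac{1}{4}\right) = - \frac{o}{4}$)
$M = \frac{71}{4}$ ($M = 19 - \left(- \frac{1}{4}\right) \left(-5\right) = 19 - \frac{5}{4} = \frac{71}{4} \approx 17.75$)
$\left(18 + \left(\left(T{\left(1,6 \right)} + M\right) + 47\right)\right)^{2} = \left(18 + \left(\left(6 + \frac{71}{4}\right) + 47\right)\right)^{2} = \left(18 + \left(\frac{95}{4} + 47\right)\right)^{2} = \left(18 + \frac{283}{4}\right)^{2} = \left(\frac{355}{4}\right)^{2} = \frac{126025}{16}$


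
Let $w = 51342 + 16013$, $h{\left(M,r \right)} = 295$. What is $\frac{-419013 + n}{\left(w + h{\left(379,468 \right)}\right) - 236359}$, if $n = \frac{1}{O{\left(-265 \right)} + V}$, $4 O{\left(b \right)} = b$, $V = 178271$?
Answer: $\frac{298680427643}{120258980671} \approx 2.4836$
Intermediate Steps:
$O{\left(b \right)} = \frac{b}{4}$
$w = 67355$
$n = \frac{4}{712819}$ ($n = \frac{1}{\frac{1}{4} \left(-265\right) + 178271} = \frac{1}{- \frac{265}{4} + 178271} = \frac{1}{\frac{712819}{4}} = \frac{4}{712819} \approx 5.6115 \cdot 10^{-6}$)
$\frac{-419013 + n}{\left(w + h{\left(379,468 \right)}\right) - 236359} = \frac{-419013 + \frac{4}{712819}}{\left(67355 + 295\right) - 236359} = - \frac{298680427643}{712819 \left(67650 - 236359\right)} = - \frac{298680427643}{712819 \left(-168709\right)} = \left(- \frac{298680427643}{712819}\right) \left(- \frac{1}{168709}\right) = \frac{298680427643}{120258980671}$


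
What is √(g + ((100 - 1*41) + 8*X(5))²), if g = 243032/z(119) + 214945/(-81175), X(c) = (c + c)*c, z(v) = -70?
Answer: √107044402347246/22729 ≈ 455.20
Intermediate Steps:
X(c) = 2*c² (X(c) = (2*c)*c = 2*c²)
g = -78972675/22729 (g = 243032/(-70) + 214945/(-81175) = 243032*(-1/70) + 214945*(-1/81175) = -121516/35 - 42989/16235 = -78972675/22729 ≈ -3474.5)
√(g + ((100 - 1*41) + 8*X(5))²) = √(-78972675/22729 + ((100 - 1*41) + 8*(2*5²))²) = √(-78972675/22729 + ((100 - 41) + 8*(2*25))²) = √(-78972675/22729 + (59 + 8*50)²) = √(-78972675/22729 + (59 + 400)²) = √(-78972675/22729 + 459²) = √(-78972675/22729 + 210681) = √(4709595774/22729) = √107044402347246/22729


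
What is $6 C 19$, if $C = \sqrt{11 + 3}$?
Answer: $114 \sqrt{14} \approx 426.55$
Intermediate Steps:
$C = \sqrt{14} \approx 3.7417$
$6 C 19 = 6 \sqrt{14} \cdot 19 = 114 \sqrt{14}$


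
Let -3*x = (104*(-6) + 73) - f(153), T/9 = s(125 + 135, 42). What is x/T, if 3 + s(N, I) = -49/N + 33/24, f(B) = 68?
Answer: -321880/25461 ≈ -12.642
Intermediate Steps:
s(N, I) = -13/8 - 49/N (s(N, I) = -3 + (-49/N + 33/24) = -3 + (-49/N + 33*(1/24)) = -3 + (-49/N + 11/8) = -3 + (11/8 - 49/N) = -13/8 - 49/N)
T = -8487/520 (T = 9*(-13/8 - 49/(125 + 135)) = 9*(-13/8 - 49/260) = 9*(-943/520) = -8487/520 ≈ -16.321)
x = 619/3 (x = -((104*(-6) + 73) - 1*68)/3 = -((-624 + 73) - 68)/3 = -(-551 - 68)/3 = -1/3*(-619) = 619/3 ≈ 206.33)
x/T = 619/(3*(-8487/520)) = (619/3)*(-520/8487) = -321880/25461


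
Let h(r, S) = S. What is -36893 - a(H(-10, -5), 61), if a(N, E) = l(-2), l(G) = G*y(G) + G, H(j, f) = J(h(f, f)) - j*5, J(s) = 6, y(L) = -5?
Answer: -36901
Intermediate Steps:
H(j, f) = 6 - 5*j (H(j, f) = 6 - j*5 = 6 - 5*j)
l(G) = -4*G (l(G) = G*(-5) + G = -5*G + G = -4*G)
a(N, E) = 8 (a(N, E) = -4*(-2) = 8)
-36893 - a(H(-10, -5), 61) = -36893 - 1*8 = -36893 - 8 = -36901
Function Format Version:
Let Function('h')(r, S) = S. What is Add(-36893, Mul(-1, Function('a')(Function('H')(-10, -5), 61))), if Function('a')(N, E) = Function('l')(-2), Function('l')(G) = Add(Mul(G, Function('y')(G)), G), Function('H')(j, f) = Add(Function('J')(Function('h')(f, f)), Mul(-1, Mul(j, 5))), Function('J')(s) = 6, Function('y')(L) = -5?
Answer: -36901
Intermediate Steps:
Function('H')(j, f) = Add(6, Mul(-5, j)) (Function('H')(j, f) = Add(6, Mul(-1, Mul(j, 5))) = Add(6, Mul(-1, Mul(5, j))) = Add(6, Mul(-5, j)))
Function('l')(G) = Mul(-4, G) (Function('l')(G) = Add(Mul(G, -5), G) = Add(Mul(-5, G), G) = Mul(-4, G))
Function('a')(N, E) = 8 (Function('a')(N, E) = Mul(-4, -2) = 8)
Add(-36893, Mul(-1, Function('a')(Function('H')(-10, -5), 61))) = Add(-36893, Mul(-1, 8)) = Add(-36893, -8) = -36901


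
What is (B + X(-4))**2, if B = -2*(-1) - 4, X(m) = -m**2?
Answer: 324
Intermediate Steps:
B = -2 (B = 2 - 4 = -2)
(B + X(-4))**2 = (-2 - 1*(-4)**2)**2 = (-2 - 1*16)**2 = (-2 - 16)**2 = (-18)**2 = 324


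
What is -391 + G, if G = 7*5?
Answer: -356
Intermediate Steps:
G = 35
-391 + G = -391 + 35 = -356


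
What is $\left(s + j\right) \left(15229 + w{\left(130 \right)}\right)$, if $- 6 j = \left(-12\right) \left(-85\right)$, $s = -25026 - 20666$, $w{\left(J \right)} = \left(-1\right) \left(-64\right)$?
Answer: $-701367566$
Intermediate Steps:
$w{\left(J \right)} = 64$
$s = -45692$ ($s = -25026 - 20666 = -45692$)
$j = -170$ ($j = - \frac{\left(-12\right) \left(-85\right)}{6} = \left(- \frac{1}{6}\right) 1020 = -170$)
$\left(s + j\right) \left(15229 + w{\left(130 \right)}\right) = \left(-45692 - 170\right) \left(15229 + 64\right) = \left(-45862\right) 15293 = -701367566$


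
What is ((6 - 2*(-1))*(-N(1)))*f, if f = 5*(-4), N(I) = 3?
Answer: 480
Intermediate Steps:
f = -20
((6 - 2*(-1))*(-N(1)))*f = ((6 - 2*(-1))*(-1*3))*(-20) = ((6 + 2)*(-3))*(-20) = (8*(-3))*(-20) = -24*(-20) = 480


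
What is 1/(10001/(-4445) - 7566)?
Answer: -4445/33640871 ≈ -0.00013213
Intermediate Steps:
1/(10001/(-4445) - 7566) = 1/(10001*(-1/4445) - 7566) = 1/(-10001/4445 - 7566) = 1/(-33640871/4445) = -4445/33640871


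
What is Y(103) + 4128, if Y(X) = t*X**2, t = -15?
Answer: -155007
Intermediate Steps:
Y(X) = -15*X**2
Y(103) + 4128 = -15*103**2 + 4128 = -15*10609 + 4128 = -159135 + 4128 = -155007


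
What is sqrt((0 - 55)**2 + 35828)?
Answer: 3*sqrt(4317) ≈ 197.11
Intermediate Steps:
sqrt((0 - 55)**2 + 35828) = sqrt((-55)**2 + 35828) = sqrt(3025 + 35828) = sqrt(38853) = 3*sqrt(4317)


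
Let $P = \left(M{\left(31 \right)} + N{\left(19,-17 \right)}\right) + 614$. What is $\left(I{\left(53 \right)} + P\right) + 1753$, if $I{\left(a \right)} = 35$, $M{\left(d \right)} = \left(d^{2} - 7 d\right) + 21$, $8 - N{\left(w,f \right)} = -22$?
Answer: $3197$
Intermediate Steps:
$N{\left(w,f \right)} = 30$ ($N{\left(w,f \right)} = 8 - -22 = 8 + 22 = 30$)
$M{\left(d \right)} = 21 + d^{2} - 7 d$
$P = 1409$ ($P = \left(\left(21 + 31^{2} - 217\right) + 30\right) + 614 = \left(\left(21 + 961 - 217\right) + 30\right) + 614 = \left(765 + 30\right) + 614 = 795 + 614 = 1409$)
$\left(I{\left(53 \right)} + P\right) + 1753 = \left(35 + 1409\right) + 1753 = 1444 + 1753 = 3197$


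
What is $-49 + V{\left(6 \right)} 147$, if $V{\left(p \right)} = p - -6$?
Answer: $1715$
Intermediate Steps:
$V{\left(p \right)} = 6 + p$ ($V{\left(p \right)} = p + 6 = 6 + p$)
$-49 + V{\left(6 \right)} 147 = -49 + \left(6 + 6\right) 147 = -49 + 12 \cdot 147 = -49 + 1764 = 1715$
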